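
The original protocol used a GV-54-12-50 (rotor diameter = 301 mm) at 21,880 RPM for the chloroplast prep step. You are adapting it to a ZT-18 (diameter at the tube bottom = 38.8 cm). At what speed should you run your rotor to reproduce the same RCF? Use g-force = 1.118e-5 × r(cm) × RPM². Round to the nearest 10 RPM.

Original rotor: r = 301 mm / 2 = 150.5 mm = 15.05 cm
RCF = 1.118 × 10⁻⁵ × r × N²
RCF_original = 1.118 × 10⁻⁵ × 15.05 × (21880)² = 1.118 × 10⁻⁵ × 15.05 × 478,734,400 ≈ 80,551.4 × g
Your rotor: r = 38.8 / 2 = 19.4 cm
80,551.4 = 1.118 × 10⁻⁵ × 19.4 × N²
N² = 80,551.4 / (21.6892 × 10⁻⁵) = 371,389,447
N ≈ √371,389,447 ≈ 19,271.5

≈ 19270 RPM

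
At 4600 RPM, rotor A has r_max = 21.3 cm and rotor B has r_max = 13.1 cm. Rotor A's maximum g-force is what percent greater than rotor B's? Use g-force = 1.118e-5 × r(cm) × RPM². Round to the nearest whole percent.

At equal RPM, RCF scales linearly with r: ratio = 21.3 / 13.1 = 1.6260.
So rotor A delivers 62.6% more g-force.

63%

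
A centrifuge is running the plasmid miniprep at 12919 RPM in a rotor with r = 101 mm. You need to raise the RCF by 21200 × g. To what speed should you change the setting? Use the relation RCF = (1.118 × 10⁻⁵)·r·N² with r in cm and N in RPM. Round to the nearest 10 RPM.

r = 101 mm = 10.1 cm
Current RCF = 1.118 × 10⁻⁵ × 10.1 × (12919)² = 1.118 × 10⁻⁵ × 10.1 × 166,900,561 ≈ 18,846.1 × g
Target RCF = 18,846.1 + 21,200 = 40,046.1 × g
N² = 40,046.1 / (11.2918 × 10⁻⁵) = 354,647,620
N ≈ √354,647,620 ≈ 18,832.1

18830 RPM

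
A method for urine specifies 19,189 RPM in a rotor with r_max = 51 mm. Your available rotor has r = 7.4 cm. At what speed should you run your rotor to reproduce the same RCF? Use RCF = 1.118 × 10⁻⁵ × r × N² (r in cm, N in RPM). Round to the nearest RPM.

Original rotor: r = 51 mm = 5.1 cm
RCF_original = 1.118 × 10⁻⁵ × 5.1 × (19189)² = 1.118 × 10⁻⁵ × 5.1 × 368,217,721 ≈ 20,995 × g
20,995 = 1.118 × 10⁻⁵ × 7.4 × N²
N² = 20,995 / (8.2732 × 10⁻⁵) = 253,771,213
N ≈ √253,771,213 ≈ 15,930.2

15930 RPM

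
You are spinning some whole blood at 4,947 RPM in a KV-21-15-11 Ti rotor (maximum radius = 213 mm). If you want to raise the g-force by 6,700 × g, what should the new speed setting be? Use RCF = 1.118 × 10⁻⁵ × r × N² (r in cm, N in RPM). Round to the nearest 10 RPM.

≈ 7250 RPM

r = 213 mm = 21.3 cm
Current RCF = 1.118 × 10⁻⁵ × 21.3 × (4947)² = 1.118 × 10⁻⁵ × 21.3 × 24,472,809 ≈ 5,827.8 × g
Target RCF = 5,827.8 + 6,700 = 12,527.8 × g
N² = 12,527.8 / (23.8134 × 10⁻⁵) = 52,608,195
N ≈ √52,608,195 ≈ 7,253.2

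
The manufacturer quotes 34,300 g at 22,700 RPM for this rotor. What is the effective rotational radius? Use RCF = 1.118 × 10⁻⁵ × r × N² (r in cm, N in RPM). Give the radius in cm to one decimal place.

RCF = 1.118 × 10⁻⁵ × r × N²
34300 = 1.118 × 10⁻⁵ × r × (22700)²
r = 34300 / (1.118 × 10⁻⁵ × 515,290,000) = 34300 / 5760.942 ≈ 5.954 cm

≈ 6.0 cm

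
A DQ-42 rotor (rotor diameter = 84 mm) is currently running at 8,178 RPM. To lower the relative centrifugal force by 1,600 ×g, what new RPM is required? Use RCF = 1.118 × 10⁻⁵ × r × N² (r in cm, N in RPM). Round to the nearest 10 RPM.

r = 84 mm / 2 = 42 mm = 4.2 cm
Current RCF = 1.118 × 10⁻⁵ × 4.2 × (8178)² = 1.118 × 10⁻⁵ × 4.2 × 66,879,684 ≈ 3,140.4 × g
Target RCF = 3,140.4 − 1,600 = 1,540.4 × g
N² = 1,540.4 / (4.6956 × 10⁻⁵) = 32,805,179
N ≈ √32,805,179 ≈ 5,727.6

5730 RPM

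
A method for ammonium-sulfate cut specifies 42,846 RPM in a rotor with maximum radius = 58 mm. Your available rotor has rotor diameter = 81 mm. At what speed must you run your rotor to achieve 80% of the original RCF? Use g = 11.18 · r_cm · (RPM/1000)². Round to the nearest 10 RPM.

≈ 45860 RPM

Original rotor: r = 58 mm = 5.8 cm
RCF = 11.18 × r × (N/1000)²
RCF_original = 11.18 × 5.8 × (42.846)² = 11.18 × 5.8 × 1,835.779716 ≈ 119,039.3 × g
Target RCF = 0.8 × 119,039.3 ≈ 95,231.4 × g
Your rotor: r = 81 mm / 2 = 40.5 mm = 4.05 cm
95,231.4 = 11.18 × 4.05 × (N/1000)²
(N/1000)² = 95,231.4 / 45.279 = 2103.213
N = 1000 × √2103.213 ≈ 45,860.8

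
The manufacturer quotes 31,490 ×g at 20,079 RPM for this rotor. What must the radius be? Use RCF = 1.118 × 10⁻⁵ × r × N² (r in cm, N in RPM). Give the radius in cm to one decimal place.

r ≈ 7.0 cm

31490 = 1.118 × 10⁻⁵ × r × (20079)²
r = 31490 / (1.118 × 10⁻⁵ × 403,166,241) = 31490 / 4507.399 ≈ 6.986 cm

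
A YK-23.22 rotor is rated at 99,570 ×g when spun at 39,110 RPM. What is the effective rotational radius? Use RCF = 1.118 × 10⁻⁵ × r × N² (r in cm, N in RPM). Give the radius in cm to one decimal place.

5.8 cm

RCF = 1.118 × 10⁻⁵ × r × N²
99570 = 1.118 × 10⁻⁵ × r × (39110)²
r = 99570 / (1.118 × 10⁻⁵ × 1,529,592,100) = 99570 / 17100.84 ≈ 5.823 cm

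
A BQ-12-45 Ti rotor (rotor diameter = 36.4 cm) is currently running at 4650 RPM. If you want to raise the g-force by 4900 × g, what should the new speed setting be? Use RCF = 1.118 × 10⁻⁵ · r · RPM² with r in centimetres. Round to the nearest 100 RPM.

6800 RPM

r = 36.4 / 2 = 18.2 cm
Current RCF = 1.118 × 10⁻⁵ × 18.2 × (4650)² = 1.118 × 10⁻⁵ × 18.2 × 21,622,500 ≈ 4,399.7 × g
Target RCF = 4,399.7 + 4,900 = 9,299.7 × g
N² = 9,299.7 / (20.3476 × 10⁻⁵) = 45,704,162
N ≈ √45,704,162 ≈ 6,760.5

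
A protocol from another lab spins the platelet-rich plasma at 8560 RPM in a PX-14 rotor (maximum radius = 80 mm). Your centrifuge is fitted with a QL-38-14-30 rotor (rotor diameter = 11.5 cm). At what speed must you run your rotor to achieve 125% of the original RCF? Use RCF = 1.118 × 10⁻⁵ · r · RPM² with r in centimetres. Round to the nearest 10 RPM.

Original rotor: r = 80 mm = 8.0 cm
RCF_original = 1.118 × 10⁻⁵ × 8 × (8560)² = 1.118 × 10⁻⁵ × 8 × 73,273,600 ≈ 6,553.6 × g
Target RCF = 1.25 × 6,553.6 ≈ 8,192 × g
Your rotor: r = 11.5 / 2 = 5.75 cm
8,192 = 1.118 × 10⁻⁵ × 5.75 × N²
N² = 8,192 / (6.4285 × 10⁻⁵) = 127,432,527
N ≈ √127,432,527 ≈ 11,288.6

11290 RPM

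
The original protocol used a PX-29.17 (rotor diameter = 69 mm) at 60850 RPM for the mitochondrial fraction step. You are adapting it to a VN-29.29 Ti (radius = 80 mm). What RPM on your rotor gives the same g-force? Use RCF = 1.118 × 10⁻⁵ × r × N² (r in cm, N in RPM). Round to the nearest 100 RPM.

Original rotor: r = 69 mm / 2 = 34.5 mm = 3.45 cm
RCF_original = 1.118 × 10⁻⁵ × 3.45 × (60850)² = 1.118 × 10⁻⁵ × 3.45 × 3,702,722,500 ≈ 142,817.7 × g
Your rotor: r = 80 mm = 8.0 cm
142,817.7 = 1.118 × 10⁻⁵ × 8 × N²
N² = 142,817.7 / (8.944 × 10⁻⁵) = 1,596,798,971
N ≈ √1,596,798,971 ≈ 39,960.0

≈ 40000 RPM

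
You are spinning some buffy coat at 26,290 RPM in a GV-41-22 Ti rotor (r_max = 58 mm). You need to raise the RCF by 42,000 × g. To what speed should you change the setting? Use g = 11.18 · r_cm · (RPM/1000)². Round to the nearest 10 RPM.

r = 58 mm = 5.8 cm
Current RCF = 11.18 × 5.8 × (26.29)² = 11.18 × 5.8 × 691.1641 ≈ 44,817.8 × g
Target RCF = 44,817.8 + 42,000 = 86,817.8 × g
(N/1000)² = 86,817.8 / 64.844 = 1338.872
N = 1000 × √1338.872 ≈ 36,590.6

≈ 36590 RPM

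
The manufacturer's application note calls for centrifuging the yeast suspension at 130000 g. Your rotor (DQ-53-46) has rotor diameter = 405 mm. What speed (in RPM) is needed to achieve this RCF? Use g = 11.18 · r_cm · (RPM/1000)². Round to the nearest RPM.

≈ 23963 RPM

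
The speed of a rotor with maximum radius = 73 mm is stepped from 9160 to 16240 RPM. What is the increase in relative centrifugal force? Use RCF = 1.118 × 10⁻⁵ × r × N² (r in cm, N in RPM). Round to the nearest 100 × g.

14700 x g

r = 73 mm = 7.3 cm
RCF₁ = 1.118 × 10⁻⁵ × 7.3 × (9160)² = 1.118 × 10⁻⁵ × 7.3 × 83,905,600 ≈ 6,847.9 × g
RCF₂ = 1.118 × 10⁻⁵ × 7.3 × (16240)² = 1.118 × 10⁻⁵ × 7.3 × 263,737,600 ≈ 21,524.7 × g
Increase = 21,524.7 − 6,847.9 = 14,676.8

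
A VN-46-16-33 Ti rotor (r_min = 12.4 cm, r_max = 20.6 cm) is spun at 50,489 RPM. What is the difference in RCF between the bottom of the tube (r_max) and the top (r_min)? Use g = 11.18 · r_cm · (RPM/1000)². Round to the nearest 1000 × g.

≈ 234000 x g

RCF_max = 11.18 × 20.6 × (50.489)² = 11.18 × 20.6 × 2,549.139121 ≈ 587,087.1 × g
RCF_min = 11.18 × 12.4 × (50.489)² = 11.18 × 12.4 × 2,549.139121 ≈ 353,392.3 × g
ΔRCF = 587,087.1 − 353,392.3 = 233,694.8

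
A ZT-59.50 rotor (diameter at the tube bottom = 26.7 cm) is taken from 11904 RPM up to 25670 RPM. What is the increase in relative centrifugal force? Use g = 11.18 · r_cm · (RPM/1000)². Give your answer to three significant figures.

77200 ×g

r = 26.7 / 2 = 13.35 cm
RCF₁ = 11.18 × 13.35 × (11.904)² = 11.18 × 13.35 × 141.705216 ≈ 21,149.9 × g
RCF₂ = 11.18 × 13.35 × (25.67)² = 11.18 × 13.35 × 658.9489 ≈ 98,350.1 × g
Increase = 98,350.1 − 21,149.9 = 77,200.2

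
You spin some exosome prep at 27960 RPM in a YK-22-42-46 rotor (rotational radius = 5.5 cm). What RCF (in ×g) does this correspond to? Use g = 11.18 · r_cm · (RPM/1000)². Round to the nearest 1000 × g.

RCF = 11.18 × 5.5 × (27.96)² = 11.18 × 5.5 × 781.7616 ≈ 48,070.5 × g

≈ 48000 ×g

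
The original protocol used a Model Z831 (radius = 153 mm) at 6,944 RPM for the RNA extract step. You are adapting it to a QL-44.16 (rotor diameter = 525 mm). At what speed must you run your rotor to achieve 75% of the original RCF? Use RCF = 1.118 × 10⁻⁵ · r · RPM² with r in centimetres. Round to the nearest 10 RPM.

Original rotor: r = 153 mm = 15.3 cm
RCF_original = 1.118 × 10⁻⁵ × 15.3 × (6944)² = 1.118 × 10⁻⁵ × 15.3 × 48,219,136 ≈ 8,248.1 × g
Target RCF = 0.75 × 8,248.1 ≈ 6,186.1 × g
Your rotor: r = 525 mm / 2 = 262.5 mm = 26.25 cm
6,186.1 = 1.118 × 10⁻⁵ × 26.25 × N²
N² = 6,186.1 / (29.3475 × 10⁻⁵) = 21,078,797
N ≈ √21,078,797 ≈ 4,591.2

4590 RPM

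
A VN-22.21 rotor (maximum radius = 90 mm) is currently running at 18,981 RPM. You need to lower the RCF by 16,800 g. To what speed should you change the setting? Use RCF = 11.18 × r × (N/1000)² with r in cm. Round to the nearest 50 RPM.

r = 90 mm = 9.0 cm
Current RCF = 11.18 × 9 × (18.981)² = 11.18 × 9 × 360.278361 ≈ 36,251.2 × g
Target RCF = 36,251.2 − 16,800 = 19,451.2 × g
(N/1000)² = 19,451.2 / 100.62 = 193.3135
N = 1000 × √193.3135 ≈ 13,903.7

13900 RPM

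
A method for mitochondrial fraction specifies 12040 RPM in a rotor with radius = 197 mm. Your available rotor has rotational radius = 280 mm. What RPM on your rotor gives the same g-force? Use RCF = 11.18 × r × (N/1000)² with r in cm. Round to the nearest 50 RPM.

10100 RPM

Original rotor: r = 197 mm = 19.7 cm
RCF_original = 11.18 × 19.7 × (12.04)² = 11.18 × 19.7 × 144.9616 ≈ 31,927.2 × g
Your rotor: r = 280 mm = 28.0 cm
31,927.2 = 11.18 × 28 × (N/1000)²
(N/1000)² = 31,927.2 / 313.04 = 101.9908
N = 1000 × √101.9908 ≈ 10,099.0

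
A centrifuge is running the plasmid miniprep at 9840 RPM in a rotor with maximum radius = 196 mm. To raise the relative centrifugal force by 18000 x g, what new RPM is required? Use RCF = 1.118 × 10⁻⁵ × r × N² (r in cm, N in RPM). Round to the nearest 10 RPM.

≈ 13380 RPM

r = 196 mm = 19.6 cm
Current RCF = 1.118 × 10⁻⁵ × 19.6 × (9840)² = 1.118 × 10⁻⁵ × 19.6 × 96,825,600 ≈ 21,217.2 × g
Target RCF = 21,217.2 + 18,000 = 39,217.2 × g
N² = 39,217.2 / (21.9128 × 10⁻⁵) = 178,969,370
N ≈ √178,969,370 ≈ 13,377.9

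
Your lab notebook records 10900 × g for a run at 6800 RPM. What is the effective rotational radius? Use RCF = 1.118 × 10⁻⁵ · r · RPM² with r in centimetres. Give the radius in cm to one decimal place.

10900 = 1.118 × 10⁻⁵ × r × (6800)²
r = 10900 / (1.118 × 10⁻⁵ × 46,240,000) = 10900 / 516.9632 ≈ 21.085 cm

≈ 21.1 cm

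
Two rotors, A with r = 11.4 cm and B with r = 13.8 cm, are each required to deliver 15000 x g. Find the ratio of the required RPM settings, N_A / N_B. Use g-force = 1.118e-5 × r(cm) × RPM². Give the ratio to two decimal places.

At fixed RCF, N ∝ 1/√r, so N_A/N_B = √(r_B/r_A) = √(13.8/11.4) = √1.210526 = 1.1002.

1.10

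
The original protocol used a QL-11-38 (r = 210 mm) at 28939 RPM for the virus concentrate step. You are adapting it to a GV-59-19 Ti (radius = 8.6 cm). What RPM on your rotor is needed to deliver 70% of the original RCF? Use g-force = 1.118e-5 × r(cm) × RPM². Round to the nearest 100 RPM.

≈ 37800 RPM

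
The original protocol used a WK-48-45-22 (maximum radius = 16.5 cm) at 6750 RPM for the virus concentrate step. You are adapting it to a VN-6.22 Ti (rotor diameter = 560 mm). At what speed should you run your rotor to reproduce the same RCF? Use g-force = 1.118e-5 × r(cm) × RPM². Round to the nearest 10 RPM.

RCF_original = 1.118 × 10⁻⁵ × 16.5 × (6750)² = 1.118 × 10⁻⁵ × 16.5 × 45,562,500 ≈ 8,404.9 × g
Your rotor: r = 560 mm / 2 = 280 mm = 28 cm
8,404.9 = 1.118 × 10⁻⁵ × 28 × N²
N² = 8,404.9 / (31.304 × 10⁻⁵) = 26,849,284
N ≈ √26,849,284 ≈ 5,181.6

≈ 5180 RPM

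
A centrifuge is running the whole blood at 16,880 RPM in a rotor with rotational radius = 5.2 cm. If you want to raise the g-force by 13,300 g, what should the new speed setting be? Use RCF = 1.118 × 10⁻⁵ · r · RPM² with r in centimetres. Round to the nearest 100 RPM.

≈ 22700 RPM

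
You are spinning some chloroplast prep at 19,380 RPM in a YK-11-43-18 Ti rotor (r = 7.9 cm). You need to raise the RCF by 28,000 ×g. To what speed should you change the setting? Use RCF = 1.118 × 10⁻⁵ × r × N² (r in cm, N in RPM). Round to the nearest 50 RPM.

26300 RPM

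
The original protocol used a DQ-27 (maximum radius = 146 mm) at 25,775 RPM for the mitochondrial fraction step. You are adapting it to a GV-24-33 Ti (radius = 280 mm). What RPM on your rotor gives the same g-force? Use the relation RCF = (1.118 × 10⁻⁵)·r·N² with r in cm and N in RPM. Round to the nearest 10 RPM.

≈ 18610 RPM

Original rotor: r = 146 mm = 14.6 cm
RCF = 1.118 × 10⁻⁵ × r × N²
RCF_original = 1.118 × 10⁻⁵ × 14.6 × (25775)² = 1.118 × 10⁻⁵ × 14.6 × 664,350,625 ≈ 108,440.6 × g
Your rotor: r = 280 mm = 28.0 cm
108,440.6 = 1.118 × 10⁻⁵ × 28 × N²
N² = 108,440.6 / (31.304 × 10⁻⁵) = 346,411,321
N ≈ √346,411,321 ≈ 18,612.1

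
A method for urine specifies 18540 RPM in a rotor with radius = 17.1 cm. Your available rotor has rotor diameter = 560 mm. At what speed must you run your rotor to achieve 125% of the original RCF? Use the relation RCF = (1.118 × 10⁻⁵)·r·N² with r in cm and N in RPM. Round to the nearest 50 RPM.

RCF = 1.118 × 10⁻⁵ × r × N²
RCF_original = 1.118 × 10⁻⁵ × 17.1 × (18540)² = 1.118 × 10⁻⁵ × 17.1 × 343,731,600 ≈ 65,713.9 × g
Target RCF = 1.25 × 65,713.9 ≈ 82,142.4 × g
Your rotor: r = 560 mm / 2 = 280 mm = 28 cm
82,142.4 = 1.118 × 10⁻⁵ × 28 × N²
N² = 82,142.4 / (31.304 × 10⁻⁵) = 262,402,249
N ≈ √262,402,249 ≈ 16,198.8

≈ 16200 RPM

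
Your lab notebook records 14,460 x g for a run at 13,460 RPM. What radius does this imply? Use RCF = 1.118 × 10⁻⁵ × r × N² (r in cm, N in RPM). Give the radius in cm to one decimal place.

14460 = 1.118 × 10⁻⁵ × r × (13460)²
r = 14460 / (1.118 × 10⁻⁵ × 181,171,600) = 14460 / 2025.498 ≈ 7.139 cm

7.1 cm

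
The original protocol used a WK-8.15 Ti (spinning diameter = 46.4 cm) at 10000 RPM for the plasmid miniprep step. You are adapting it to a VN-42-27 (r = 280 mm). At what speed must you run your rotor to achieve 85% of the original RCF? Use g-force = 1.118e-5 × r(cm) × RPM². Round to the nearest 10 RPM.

≈ 8390 RPM

Original rotor: r = 46.4 / 2 = 23.2 cm
RCF = 1.118 × 10⁻⁵ × r × N²
RCF_original = 1.118 × 10⁻⁵ × 23.2 × (10000)² = 1.118 × 10⁻⁵ × 23.2 × 100,000,000 ≈ 25,937.6 × g
Target RCF = 0.85 × 25,937.6 ≈ 22,047 × g
Your rotor: r = 280 mm = 28.0 cm
22,047 = 1.118 × 10⁻⁵ × 28 × N²
N² = 22,047 / (31.304 × 10⁻⁵) = 70,428,699
N ≈ √70,428,699 ≈ 8,392.2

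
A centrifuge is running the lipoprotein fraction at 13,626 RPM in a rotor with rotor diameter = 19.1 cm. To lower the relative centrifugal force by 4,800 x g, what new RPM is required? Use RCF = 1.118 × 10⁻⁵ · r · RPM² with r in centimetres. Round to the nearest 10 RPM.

r = 19.1 / 2 = 9.55 cm
Current RCF = 1.118 × 10⁻⁵ × 9.55 × (13626)² = 1.118 × 10⁻⁵ × 9.55 × 185,667,876 ≈ 19,823.6 × g
Target RCF = 19,823.6 − 4,800 = 15,023.6 × g
N² = 15,023.6 / (10.6769 × 10⁻⁵) = 140,711,255
N ≈ √140,711,255 ≈ 11,862.2

N₂ ≈ 11860 RPM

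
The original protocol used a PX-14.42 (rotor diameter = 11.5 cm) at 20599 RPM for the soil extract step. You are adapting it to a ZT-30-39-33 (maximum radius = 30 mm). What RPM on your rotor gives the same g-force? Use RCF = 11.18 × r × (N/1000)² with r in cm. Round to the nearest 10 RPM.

Original rotor: r = 11.5 / 2 = 5.75 cm
RCF_original = 11.18 × 5.75 × (20.599)² = 11.18 × 5.75 × 424.318801 ≈ 27,277.3 × g
Your rotor: r = 30 mm = 3.0 cm
27,277.3 = 11.18 × 3 × (N/1000)²
(N/1000)² = 27,277.3 / 33.54 = 813.2767
N = 1000 × √813.2767 ≈ 28,518.0

28520 RPM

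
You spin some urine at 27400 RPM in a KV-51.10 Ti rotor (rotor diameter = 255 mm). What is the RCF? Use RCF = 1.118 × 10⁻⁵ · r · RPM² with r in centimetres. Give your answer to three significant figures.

RCF ≈ 107000 x g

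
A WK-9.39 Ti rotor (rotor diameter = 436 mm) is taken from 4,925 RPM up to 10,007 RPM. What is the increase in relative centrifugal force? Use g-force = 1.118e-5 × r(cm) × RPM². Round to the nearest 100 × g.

r = 436 mm / 2 = 218 mm = 21.8 cm
RCF₁ = 1.118 × 10⁻⁵ × 21.8 × (4925)² = 1.118 × 10⁻⁵ × 21.8 × 24,255,625 ≈ 5,911.7 × g
RCF₂ = 1.118 × 10⁻⁵ × 21.8 × (10007)² = 1.118 × 10⁻⁵ × 21.8 × 100,140,049 ≈ 24,406.5 × g
Increase = 24,406.5 − 5,911.7 = 18,494.8

≈ 18500 x g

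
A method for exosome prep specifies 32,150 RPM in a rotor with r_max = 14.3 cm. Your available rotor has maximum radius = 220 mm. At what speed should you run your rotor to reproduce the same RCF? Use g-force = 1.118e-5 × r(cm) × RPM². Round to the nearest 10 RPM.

RCF_original = 1.118 × 10⁻⁵ × 14.3 × (32150)² = 1.118 × 10⁻⁵ × 14.3 × 1,033,622,500 ≈ 165,249.4 × g
Your rotor: r = 220 mm = 22.0 cm
165,249.4 = 1.118 × 10⁻⁵ × 22 × N²
N² = 165,249.4 / (24.596 × 10⁻⁵) = 671,854,773
N ≈ √671,854,773 ≈ 25,920.2

25920 RPM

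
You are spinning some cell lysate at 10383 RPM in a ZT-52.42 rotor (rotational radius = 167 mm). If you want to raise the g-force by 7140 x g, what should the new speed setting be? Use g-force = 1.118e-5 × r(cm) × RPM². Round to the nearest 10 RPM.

≈ 12090 RPM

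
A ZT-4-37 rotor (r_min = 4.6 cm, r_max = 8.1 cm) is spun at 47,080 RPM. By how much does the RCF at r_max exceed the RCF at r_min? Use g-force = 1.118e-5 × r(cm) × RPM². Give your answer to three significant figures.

86700 g

RCF_max = 1.118 × 10⁻⁵ × 8.1 × (47080)² = 1.118 × 10⁻⁵ × 8.1 × 2,216,526,400 ≈ 200,724.2 × g
RCF_min = 1.118 × 10⁻⁵ × 4.6 × (47080)² = 1.118 × 10⁻⁵ × 4.6 × 2,216,526,400 ≈ 113,991.5 × g
ΔRCF = 200,724.2 − 113,991.5 = 86,732.7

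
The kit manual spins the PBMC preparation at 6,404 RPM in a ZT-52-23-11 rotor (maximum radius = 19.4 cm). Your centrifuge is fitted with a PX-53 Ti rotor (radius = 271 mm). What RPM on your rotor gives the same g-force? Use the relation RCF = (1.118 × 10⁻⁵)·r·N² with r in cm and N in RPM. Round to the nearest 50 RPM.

5400 RPM

RCF_original = 1.118 × 10⁻⁵ × 19.4 × (6404)² = 1.118 × 10⁻⁵ × 19.4 × 41,011,216 ≈ 8,895 × g
Your rotor: r = 271 mm = 27.1 cm
8,895 = 1.118 × 10⁻⁵ × 27.1 × N²
N² = 8,895 / (30.2978 × 10⁻⁵) = 29,358,567
N ≈ √29,358,567 ≈ 5,418.4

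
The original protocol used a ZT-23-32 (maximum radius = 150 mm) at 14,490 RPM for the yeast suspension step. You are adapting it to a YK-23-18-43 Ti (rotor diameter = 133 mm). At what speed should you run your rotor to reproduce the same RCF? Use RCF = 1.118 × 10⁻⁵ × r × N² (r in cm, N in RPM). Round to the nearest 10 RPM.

≈ 21760 RPM

Original rotor: r = 150 mm = 15.0 cm
RCF = 1.118 × 10⁻⁵ × r × N²
RCF_original = 1.118 × 10⁻⁵ × 15 × (14490)² = 1.118 × 10⁻⁵ × 15 × 209,960,100 ≈ 35,210.3 × g
Your rotor: r = 133 mm / 2 = 66.5 mm = 6.65 cm
35,210.3 = 1.118 × 10⁻⁵ × 6.65 × N²
N² = 35,210.3 / (7.4347 × 10⁻⁵) = 473,594,093
N ≈ √473,594,093 ≈ 21,762.2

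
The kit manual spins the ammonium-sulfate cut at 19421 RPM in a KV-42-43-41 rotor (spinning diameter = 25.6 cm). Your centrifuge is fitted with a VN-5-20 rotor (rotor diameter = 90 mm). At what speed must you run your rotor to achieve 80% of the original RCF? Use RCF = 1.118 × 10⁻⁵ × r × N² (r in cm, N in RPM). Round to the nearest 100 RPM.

29300 RPM

Original rotor: r = 25.6 / 2 = 12.8 cm
RCF_original = 1.118 × 10⁻⁵ × 12.8 × (19421)² = 1.118 × 10⁻⁵ × 12.8 × 377,175,241 ≈ 53,975.3 × g
Target RCF = 0.8 × 53,975.3 ≈ 43,180.2 × g
Your rotor: r = 90 mm / 2 = 45 mm = 4.5 cm
43,180.2 = 1.118 × 10⁻⁵ × 4.5 × N²
N² = 43,180.2 / (5.031 × 10⁻⁵) = 858,282,648
N ≈ √858,282,648 ≈ 29,296.5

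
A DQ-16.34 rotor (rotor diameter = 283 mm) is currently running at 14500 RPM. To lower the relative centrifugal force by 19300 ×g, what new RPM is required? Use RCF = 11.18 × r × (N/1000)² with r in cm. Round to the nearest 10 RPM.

≈ 9390 RPM

r = 283 mm / 2 = 141.5 mm = 14.15 cm
Current RCF = 11.18 × 14.15 × (14.5)² = 11.18 × 14.15 × 210.25 ≈ 33,260.9 × g
Target RCF = 33,260.9 − 19,300 = 13,960.9 × g
(N/1000)² = 13,960.9 / 158.197 = 88.25009
N = 1000 × √88.25009 ≈ 9,394.2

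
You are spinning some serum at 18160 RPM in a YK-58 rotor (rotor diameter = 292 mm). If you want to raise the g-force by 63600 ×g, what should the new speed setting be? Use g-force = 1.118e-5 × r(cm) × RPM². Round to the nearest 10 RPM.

≈ 26820 RPM

r = 292 mm / 2 = 146 mm = 14.6 cm
Current RCF = 1.118 × 10⁻⁵ × 14.6 × (18160)² = 1.118 × 10⁻⁵ × 14.6 × 329,785,600 ≈ 53,830.2 × g
Target RCF = 53,830.2 + 63,600 = 117,430.2 × g
N² = 117,430.2 / (16.3228 × 10⁻⁵) = 719,424,363
N ≈ √719,424,363 ≈ 26,822.1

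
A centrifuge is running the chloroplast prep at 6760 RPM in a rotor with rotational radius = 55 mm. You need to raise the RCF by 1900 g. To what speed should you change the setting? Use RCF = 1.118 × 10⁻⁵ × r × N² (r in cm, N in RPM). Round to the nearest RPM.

N₂ ≈ 8752 RPM

r = 55 mm = 5.5 cm
Current RCF = 1.118 × 10⁻⁵ × 5.5 × (6760)² = 1.118 × 10⁻⁵ × 5.5 × 45,697,600 ≈ 2,809.9 × g
Target RCF = 2,809.9 + 1,900 = 4,709.9 × g
N² = 4,709.9 / (6.149 × 10⁻⁵) = 76,596,195
N ≈ √76,596,195 ≈ 8,751.9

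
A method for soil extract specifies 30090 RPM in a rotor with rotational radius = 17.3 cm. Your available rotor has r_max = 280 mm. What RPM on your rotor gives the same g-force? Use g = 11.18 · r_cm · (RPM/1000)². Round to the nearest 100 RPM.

RCF_original = 11.18 × 17.3 × (30.09)² = 11.18 × 17.3 × 905.4081 ≈ 175,118.6 × g
Your rotor: r = 280 mm = 28.0 cm
175,118.6 = 11.18 × 28 × (N/1000)²
(N/1000)² = 175,118.6 / 313.04 = 559.4129
N = 1000 × √559.4129 ≈ 23,651.9

≈ 23700 RPM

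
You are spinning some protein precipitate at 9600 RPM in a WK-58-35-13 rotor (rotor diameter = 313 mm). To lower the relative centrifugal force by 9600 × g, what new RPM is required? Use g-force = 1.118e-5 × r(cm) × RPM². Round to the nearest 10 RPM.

6110 RPM

r = 313 mm / 2 = 156.5 mm = 15.65 cm
Current RCF = 1.118 × 10⁻⁵ × 15.65 × (9600)² = 1.118 × 10⁻⁵ × 15.65 × 92,160,000 ≈ 16,125 × g
Target RCF = 16,125 − 9,600 = 6,525 × g
N² = 6,525 / (17.4967 × 10⁻⁵) = 37,292,747
N ≈ √37,292,747 ≈ 6,106.8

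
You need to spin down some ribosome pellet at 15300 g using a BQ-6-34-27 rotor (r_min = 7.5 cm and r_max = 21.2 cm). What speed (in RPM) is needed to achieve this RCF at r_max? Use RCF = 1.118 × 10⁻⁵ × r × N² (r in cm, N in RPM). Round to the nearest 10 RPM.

8030 RPM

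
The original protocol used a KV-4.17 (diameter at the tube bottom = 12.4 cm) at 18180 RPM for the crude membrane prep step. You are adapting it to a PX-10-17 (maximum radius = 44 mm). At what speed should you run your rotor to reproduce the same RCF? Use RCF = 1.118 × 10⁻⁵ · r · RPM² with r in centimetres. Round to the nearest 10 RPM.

21580 RPM

Original rotor: r = 12.4 / 2 = 6.2 cm
RCF = 1.118 × 10⁻⁵ × r × N²
RCF_original = 1.118 × 10⁻⁵ × 6.2 × (18180)² = 1.118 × 10⁻⁵ × 6.2 × 330,512,400 ≈ 22,909.8 × g
Your rotor: r = 44 mm = 4.4 cm
22,909.8 = 1.118 × 10⁻⁵ × 4.4 × N²
N² = 22,909.8 / (4.9192 × 10⁻⁵) = 465,722,069
N ≈ √465,722,069 ≈ 21,580.6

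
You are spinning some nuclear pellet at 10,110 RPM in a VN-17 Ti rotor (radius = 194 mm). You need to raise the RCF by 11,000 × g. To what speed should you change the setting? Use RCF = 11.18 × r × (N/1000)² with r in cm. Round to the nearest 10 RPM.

r = 194 mm = 19.4 cm
Current RCF = 11.18 × 19.4 × (10.11)² = 11.18 × 19.4 × 102.2121 ≈ 22,169 × g
Target RCF = 22,169 + 11,000 = 33,169 × g
(N/1000)² = 33,169 / 216.892 = 152.9286
N = 1000 × √152.9286 ≈ 12,366.4

12370 RPM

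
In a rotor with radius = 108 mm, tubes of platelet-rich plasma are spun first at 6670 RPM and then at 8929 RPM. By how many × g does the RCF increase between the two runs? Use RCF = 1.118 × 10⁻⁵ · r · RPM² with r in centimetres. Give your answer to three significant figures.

4250 × g

r = 108 mm = 10.8 cm
RCF₁ = 1.118 × 10⁻⁵ × 10.8 × (6670)² = 1.118 × 10⁻⁵ × 10.8 × 44,488,900 ≈ 5,371.8 × g
RCF₂ = 1.118 × 10⁻⁵ × 10.8 × (8929)² = 1.118 × 10⁻⁵ × 10.8 × 79,727,041 ≈ 9,626.6 × g
Increase = 9,626.6 − 5,371.8 = 4,254.8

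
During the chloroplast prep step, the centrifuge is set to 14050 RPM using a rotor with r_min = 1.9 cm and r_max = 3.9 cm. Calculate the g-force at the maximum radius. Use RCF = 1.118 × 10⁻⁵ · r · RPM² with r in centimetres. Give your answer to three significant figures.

≈ 8610 × g

Use r_max = 3.9 cm.
RCF = 1.118 × 10⁻⁵ × r × N²
RCF = 1.118 × 10⁻⁵ × 3.9 × (14050)² = 1.118 × 10⁻⁵ × 3.9 × 197,402,500 ≈ 8,607.1 × g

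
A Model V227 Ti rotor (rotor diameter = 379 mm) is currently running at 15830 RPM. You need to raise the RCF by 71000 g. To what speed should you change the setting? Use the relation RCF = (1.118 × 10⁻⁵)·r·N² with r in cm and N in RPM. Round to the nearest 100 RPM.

r = 379 mm / 2 = 189.5 mm = 18.95 cm
Current RCF = 1.118 × 10⁻⁵ × 18.95 × (15830)² = 1.118 × 10⁻⁵ × 18.95 × 250,588,900 ≈ 53,090 × g
Target RCF = 53,090 + 71,000 = 124,090 × g
N² = 124,090 / (21.1861 × 10⁻⁵) = 585,714,218
N ≈ √585,714,218 ≈ 24,201.5

≈ 24200 RPM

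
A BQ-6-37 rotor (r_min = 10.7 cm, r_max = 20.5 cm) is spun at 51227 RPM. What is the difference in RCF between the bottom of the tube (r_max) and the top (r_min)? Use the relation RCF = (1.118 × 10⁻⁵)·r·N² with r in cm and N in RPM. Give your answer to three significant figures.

288000 g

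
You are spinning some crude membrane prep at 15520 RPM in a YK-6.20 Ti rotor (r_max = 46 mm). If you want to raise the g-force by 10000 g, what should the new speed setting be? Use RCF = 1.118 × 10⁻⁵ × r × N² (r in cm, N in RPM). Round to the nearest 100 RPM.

r = 46 mm = 4.6 cm
Current RCF = 1.118 × 10⁻⁵ × 4.6 × (15520)² = 1.118 × 10⁻⁵ × 4.6 × 240,870,400 ≈ 12,387.5 × g
Target RCF = 12,387.5 + 10,000 = 22,387.5 × g
N² = 22,387.5 / (5.1428 × 10⁻⁵) = 435,317,337
N ≈ √435,317,337 ≈ 20,864.3

20900 RPM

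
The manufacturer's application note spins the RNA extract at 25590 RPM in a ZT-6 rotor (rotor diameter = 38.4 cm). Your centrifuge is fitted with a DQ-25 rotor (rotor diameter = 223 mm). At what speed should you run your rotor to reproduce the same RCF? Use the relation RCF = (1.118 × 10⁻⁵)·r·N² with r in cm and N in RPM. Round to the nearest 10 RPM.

≈ 33580 RPM

Original rotor: r = 38.4 / 2 = 19.2 cm
RCF = 1.118 × 10⁻⁵ × r × N²
RCF_original = 1.118 × 10⁻⁵ × 19.2 × (25590)² = 1.118 × 10⁻⁵ × 19.2 × 654,848,100 ≈ 140,567.1 × g
Your rotor: r = 223 mm / 2 = 111.5 mm = 11.15 cm
140,567.1 = 1.118 × 10⁻⁵ × 11.15 × N²
N² = 140,567.1 / (12.4657 × 10⁻⁵) = 1,127,631,020
N ≈ √1,127,631,020 ≈ 33,580.2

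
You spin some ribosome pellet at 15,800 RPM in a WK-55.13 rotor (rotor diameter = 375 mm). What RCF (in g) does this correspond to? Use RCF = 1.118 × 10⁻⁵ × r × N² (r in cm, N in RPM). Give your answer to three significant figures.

RCF ≈ 52300 g

r = 375 mm / 2 = 187.5 mm = 18.75 cm
RCF = 1.118 × 10⁻⁵ × 18.75 × (15800)² = 1.118 × 10⁻⁵ × 18.75 × 249,640,000 ≈ 52,330.8 × g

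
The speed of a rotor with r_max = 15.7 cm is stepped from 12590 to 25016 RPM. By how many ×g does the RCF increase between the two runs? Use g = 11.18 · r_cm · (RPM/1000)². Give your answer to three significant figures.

82000 ×g

RCF₁ = 11.18 × 15.7 × (12.59)² = 11.18 × 15.7 × 158.5081 ≈ 27,822.3 × g
RCF₂ = 11.18 × 15.7 × (25.016)² = 11.18 × 15.7 × 625.800256 ≈ 109,844.2 × g
Increase = 109,844.2 − 27,822.3 = 82,021.9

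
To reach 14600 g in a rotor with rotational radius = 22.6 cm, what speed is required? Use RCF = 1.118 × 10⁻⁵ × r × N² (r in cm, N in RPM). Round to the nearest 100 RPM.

≈ 7600 RPM

RCF = 1.118 × 10⁻⁵ × r × N²
14,600 = 1.118 × 10⁻⁵ × 22.6 × N²
N² = 14,600 / (25.2668 × 10⁻⁵) = 57,783,336
N ≈ √57,783,336 ≈ 7,601.5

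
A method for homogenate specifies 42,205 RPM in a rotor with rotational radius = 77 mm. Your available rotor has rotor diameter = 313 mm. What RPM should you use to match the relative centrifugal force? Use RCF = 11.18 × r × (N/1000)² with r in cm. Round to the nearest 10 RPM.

Original rotor: r = 77 mm = 7.7 cm
RCF_original = 11.18 × 7.7 × (42.205)² = 11.18 × 7.7 × 1,781.262025 ≈ 153,341.7 × g
Your rotor: r = 313 mm / 2 = 156.5 mm = 15.65 cm
153,341.7 = 11.18 × 15.65 × (N/1000)²
(N/1000)² = 153,341.7 / 174.967 = 876.4036
N = 1000 × √876.4036 ≈ 29,604.1

≈ 29600 RPM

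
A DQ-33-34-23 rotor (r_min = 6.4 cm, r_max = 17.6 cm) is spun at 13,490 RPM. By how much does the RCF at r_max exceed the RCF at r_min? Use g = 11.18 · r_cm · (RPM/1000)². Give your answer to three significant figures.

ΔRCF ≈ 22800 × g

ΔRCF = 11.18 × (r_max − r_min) × (N/1000)² = 11.18 × 11.2 × 181.9801 ≈ 22,786.8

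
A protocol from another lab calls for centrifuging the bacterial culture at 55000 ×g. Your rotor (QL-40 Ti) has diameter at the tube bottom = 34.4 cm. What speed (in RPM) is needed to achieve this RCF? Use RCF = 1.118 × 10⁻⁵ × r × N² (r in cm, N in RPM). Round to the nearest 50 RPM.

r = 34.4 / 2 = 17.2 cm
RCF = 1.118 × 10⁻⁵ × r × N²
55,000 = 1.118 × 10⁻⁵ × 17.2 × N²
N² = 55,000 / (19.2296 × 10⁻⁵) = 286,017,390
N ≈ √286,017,390 ≈ 16,912.0

16900 RPM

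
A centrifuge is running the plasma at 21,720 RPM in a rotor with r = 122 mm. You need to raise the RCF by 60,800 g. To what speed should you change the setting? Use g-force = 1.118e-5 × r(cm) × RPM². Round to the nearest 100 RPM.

r = 122 mm = 12.2 cm
Current RCF = 1.118 × 10⁻⁵ × 12.2 × (21720)² = 1.118 × 10⁻⁵ × 12.2 × 471,758,400 ≈ 64,346 × g
Target RCF = 64,346 + 60,800 = 125,146 × g
N² = 125,146 / (13.6396 × 10⁻⁵) = 917,519,575
N ≈ √917,519,575 ≈ 30,290.6

≈ 30300 RPM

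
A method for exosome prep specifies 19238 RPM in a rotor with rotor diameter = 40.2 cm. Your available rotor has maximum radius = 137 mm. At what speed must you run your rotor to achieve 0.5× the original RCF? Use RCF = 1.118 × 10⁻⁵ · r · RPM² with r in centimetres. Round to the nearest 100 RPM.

16500 RPM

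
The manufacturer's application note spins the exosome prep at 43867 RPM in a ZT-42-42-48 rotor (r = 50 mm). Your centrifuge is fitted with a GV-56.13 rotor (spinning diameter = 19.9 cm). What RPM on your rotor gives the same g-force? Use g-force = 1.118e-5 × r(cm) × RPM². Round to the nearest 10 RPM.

Original rotor: r = 50 mm = 5.0 cm
RCF = 1.118 × 10⁻⁵ × r × N²
RCF_original = 1.118 × 10⁻⁵ × 5 × (43867)² = 1.118 × 10⁻⁵ × 5 × 1,924,313,689 ≈ 107,569.1 × g
Your rotor: r = 19.9 / 2 = 9.95 cm
107,569.1 = 1.118 × 10⁻⁵ × 9.95 × N²
N² = 107,569.1 / (11.1241 × 10⁻⁵) = 966,991,487
N ≈ √966,991,487 ≈ 31,096.5

31100 RPM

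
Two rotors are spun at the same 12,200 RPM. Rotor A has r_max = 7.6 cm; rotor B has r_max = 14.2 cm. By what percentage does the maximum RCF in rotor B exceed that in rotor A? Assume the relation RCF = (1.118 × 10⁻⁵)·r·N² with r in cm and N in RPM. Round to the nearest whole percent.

87%

At equal RPM, RCF scales linearly with r: ratio = 14.2 / 7.6 = 1.8684.
So rotor B delivers 86.8% more g-force.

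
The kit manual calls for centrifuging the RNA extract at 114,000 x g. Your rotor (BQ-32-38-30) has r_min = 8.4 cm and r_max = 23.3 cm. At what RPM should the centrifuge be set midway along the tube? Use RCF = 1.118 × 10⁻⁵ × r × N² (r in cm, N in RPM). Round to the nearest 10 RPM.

≈ 25360 RPM

r_avg = (8.4 + 23.3) / 2 = 15.85 cm
114,000 = 1.118 × 10⁻⁵ × 15.85 × N²
N² = 114,000 / (17.7203 × 10⁻⁵) = 643,329,966
N ≈ √643,329,966 ≈ 25,364.0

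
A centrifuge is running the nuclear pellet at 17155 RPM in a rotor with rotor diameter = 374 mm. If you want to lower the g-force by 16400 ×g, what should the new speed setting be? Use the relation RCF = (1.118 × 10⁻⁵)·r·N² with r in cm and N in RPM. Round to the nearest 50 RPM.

≈ 14700 RPM

r = 374 mm / 2 = 187 mm = 18.7 cm
Current RCF = 1.118 × 10⁻⁵ × 18.7 × (17155)² = 1.118 × 10⁻⁵ × 18.7 × 294,294,025 ≈ 61,526.9 × g
Target RCF = 61,526.9 − 16,400 = 45,126.9 × g
N² = 45,126.9 / (20.9066 × 10⁻⁵) = 215,850,019
N ≈ √215,850,019 ≈ 14,691.8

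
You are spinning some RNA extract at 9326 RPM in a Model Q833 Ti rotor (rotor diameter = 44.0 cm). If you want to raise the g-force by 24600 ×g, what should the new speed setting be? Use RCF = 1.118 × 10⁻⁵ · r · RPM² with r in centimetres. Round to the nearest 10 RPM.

N₂ ≈ 13670 RPM

r = 44.0 / 2 = 22 cm
Current RCF = 1.118 × 10⁻⁵ × 22 × (9326)² = 1.118 × 10⁻⁵ × 22 × 86,974,276 ≈ 21,392.2 × g
Target RCF = 21,392.2 + 24,600 = 45,992.2 × g
N² = 45,992.2 / (24.596 × 10⁻⁵) = 186,990,568
N ≈ √186,990,568 ≈ 13,674.4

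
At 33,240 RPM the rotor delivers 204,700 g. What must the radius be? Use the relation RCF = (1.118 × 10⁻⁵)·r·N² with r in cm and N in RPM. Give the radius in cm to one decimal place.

16.6 cm

204700 = 1.118 × 10⁻⁵ × r × (33240)²
r = 204700 / (1.118 × 10⁻⁵ × 1,104,897,600) = 204700 / 12352.76 ≈ 16.571 cm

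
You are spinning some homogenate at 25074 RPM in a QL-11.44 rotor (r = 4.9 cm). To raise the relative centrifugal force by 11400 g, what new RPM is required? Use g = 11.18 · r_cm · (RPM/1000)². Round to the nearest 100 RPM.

N₂ ≈ 28900 RPM

Current RCF = 11.18 × 4.9 × (25.074)² = 11.18 × 4.9 × 628.705476 ≈ 34,441.7 × g
Target RCF = 34,441.7 + 11,400 = 45,841.7 × g
(N/1000)² = 45,841.7 / 54.782 = 836.8022
N = 1000 × √836.8022 ≈ 28,927.5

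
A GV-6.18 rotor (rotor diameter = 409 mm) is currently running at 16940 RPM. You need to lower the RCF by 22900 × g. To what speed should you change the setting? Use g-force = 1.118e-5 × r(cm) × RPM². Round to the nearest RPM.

≈ 13668 RPM

r = 409 mm / 2 = 204.5 mm = 20.45 cm
Current RCF = 1.118 × 10⁻⁵ × 20.45 × (16940)² = 1.118 × 10⁻⁵ × 20.45 × 286,963,600 ≈ 65,608.8 × g
Target RCF = 65,608.8 − 22,900 = 42,708.8 × g
N² = 42,708.8 / (22.8631 × 10⁻⁵) = 186,802,315
N ≈ √186,802,315 ≈ 13,667.6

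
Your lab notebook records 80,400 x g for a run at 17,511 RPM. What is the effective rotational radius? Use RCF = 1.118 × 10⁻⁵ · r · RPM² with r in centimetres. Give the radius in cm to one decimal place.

≈ 23.5 cm

80400 = 1.118 × 10⁻⁵ × r × (17511)²
r = 80400 / (1.118 × 10⁻⁵ × 306,635,121) = 80400 / 3428.181 ≈ 23.453 cm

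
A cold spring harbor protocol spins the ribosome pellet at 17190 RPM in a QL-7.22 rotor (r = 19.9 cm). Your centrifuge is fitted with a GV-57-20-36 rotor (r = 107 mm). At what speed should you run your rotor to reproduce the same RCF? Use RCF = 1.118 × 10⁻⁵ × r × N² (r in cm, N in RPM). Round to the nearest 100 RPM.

RCF_original = 1.118 × 10⁻⁵ × 19.9 × (17190)² = 1.118 × 10⁻⁵ × 19.9 × 295,496,100 ≈ 65,742.6 × g
Your rotor: r = 107 mm = 10.7 cm
65,742.6 = 1.118 × 10⁻⁵ × 10.7 × N²
N² = 65,742.6 / (11.9626 × 10⁻⁵) = 549,567,820
N ≈ √549,567,820 ≈ 23,442.9

23400 RPM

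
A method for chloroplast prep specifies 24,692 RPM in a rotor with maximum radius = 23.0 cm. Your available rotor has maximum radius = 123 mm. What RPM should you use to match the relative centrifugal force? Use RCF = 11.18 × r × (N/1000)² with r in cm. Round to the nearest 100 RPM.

≈ 33800 RPM

RCF = 11.18 × r × (N/1000)²
RCF_original = 11.18 × 23 × (24.692)² = 11.18 × 23 × 609.694864 ≈ 156,776.9 × g
Your rotor: r = 123 mm = 12.3 cm
156,776.9 = 11.18 × 12.3 × (N/1000)²
(N/1000)² = 156,776.9 / 137.514 = 1140.08
N = 1000 × √1140.08 ≈ 33,765.1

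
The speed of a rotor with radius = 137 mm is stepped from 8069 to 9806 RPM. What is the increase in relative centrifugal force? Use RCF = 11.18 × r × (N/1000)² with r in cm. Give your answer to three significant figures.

4760 × g

r = 137 mm = 13.7 cm
RCF₁ = 11.18 × 13.7 × (8.069)² = 11.18 × 13.7 × 65.108761 ≈ 9,972.4 × g
RCF₂ = 11.18 × 13.7 × (9.806)² = 11.18 × 13.7 × 96.157636 ≈ 14,728.1 × g
Increase = 14,728.1 − 9,972.4 = 4,755.7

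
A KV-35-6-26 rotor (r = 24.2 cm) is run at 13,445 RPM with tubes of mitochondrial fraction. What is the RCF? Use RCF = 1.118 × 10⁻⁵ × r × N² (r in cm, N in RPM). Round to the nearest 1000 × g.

≈ 49000 x g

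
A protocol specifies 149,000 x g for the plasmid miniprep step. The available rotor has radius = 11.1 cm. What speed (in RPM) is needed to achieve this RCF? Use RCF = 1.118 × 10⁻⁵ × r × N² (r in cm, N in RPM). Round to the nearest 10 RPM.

≈ 34650 RPM

149,000 = 1.118 × 10⁻⁵ × 11.1 × N²
N² = 149,000 / (12.4098 × 10⁻⁵) = 1,200,663,991
N ≈ √1,200,663,991 ≈ 34,650.6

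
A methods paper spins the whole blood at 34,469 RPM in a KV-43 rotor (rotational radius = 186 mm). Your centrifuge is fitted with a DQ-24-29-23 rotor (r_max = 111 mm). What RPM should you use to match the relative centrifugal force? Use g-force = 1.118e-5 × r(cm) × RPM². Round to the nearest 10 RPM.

Original rotor: r = 186 mm = 18.6 cm
RCF = 1.118 × 10⁻⁵ × r × N²
RCF_original = 1.118 × 10⁻⁵ × 18.6 × (34469)² = 1.118 × 10⁻⁵ × 18.6 × 1,188,111,961 ≈ 247,065.5 × g
Your rotor: r = 111 mm = 11.1 cm
247,065.5 = 1.118 × 10⁻⁵ × 11.1 × N²
N² = 247,065.5 / (12.4098 × 10⁻⁵) = 1,990,890,264
N ≈ √1,990,890,264 ≈ 44,619.4

44620 RPM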